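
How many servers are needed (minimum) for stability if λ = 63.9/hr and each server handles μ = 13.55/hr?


Stability requires cμ > λ ⇔ c > λ/μ.
λ/μ = 63.9/13.55 = 4.7159
Minimum integer c = ⌊4.7159⌋ + 1 = 5
Check: 5·13.55 = 67.75 > 63.9, while 4·13.55 = 54.20 ≤ 63.9

Final: 5 servers


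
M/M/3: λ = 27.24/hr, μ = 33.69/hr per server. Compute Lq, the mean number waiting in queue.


a = λ/μ = 0.8085; ρ = a/3 = 0.2695
P₀ = 0.443257
Lq = P₀·a^c·ρ / (c!·(1−ρ)²) = 0.443257·0.52859·0.2695/(6·0.53361)
= 0.01972

Final: 0.01972


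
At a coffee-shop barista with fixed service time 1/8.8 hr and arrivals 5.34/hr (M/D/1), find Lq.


ρ = 5.34/8.8 = 0.6068
M/D/1: Lq = ρ²/(2(1−ρ)) = 0.3682/(2·0.3932) = 0.46827

Final: 0.46827


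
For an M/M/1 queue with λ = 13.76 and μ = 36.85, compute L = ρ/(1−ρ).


ρ = λ/μ = 13.76/36.85 = 0.3734
L = ρ/(1−ρ) = 0.3734/(1 − 0.3734) = 0.3734/0.6266 = 0.5959

Final: 0.5959


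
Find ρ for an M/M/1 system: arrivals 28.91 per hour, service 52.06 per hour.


ρ = λ/μ = 28.91/52.06 = 0.5553

Final: 0.5553


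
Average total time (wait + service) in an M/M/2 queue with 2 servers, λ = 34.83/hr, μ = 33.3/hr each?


a = 1.0459; ρ = 0.5230; P₀ = 0.313221
Lq = P₀·a^c·ρ/(c!(1−ρ)²) = 0.39376
Wq = Lq/λ = 0.39376/34.83 = 0.01131 hr
W = Wq + 1/μ = 0.01131 + 0.03003 = 0.04134 hr

Final: 0.04134 hr


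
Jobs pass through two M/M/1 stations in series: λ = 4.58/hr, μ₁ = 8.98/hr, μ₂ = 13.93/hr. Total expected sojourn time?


Each node sees arrival rate λ = 4.58/hr (tandem ⇒ throughput preserved).
W₁ = 1/(μ₁−λ) = 1/(8.98−4.58) = 0.22727 hr
W₂ = 1/(μ₂−λ) = 1/(13.93−4.58) = 0.10695 hr
W_total = W₁ + W₂ = 0.22727 + 0.10695 = 0.33422 hr

Final: 0.33422 hr


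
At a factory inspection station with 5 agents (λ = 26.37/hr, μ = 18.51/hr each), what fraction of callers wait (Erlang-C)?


a = λ/μ = 1.4246; ρ = a/5 = 0.2849
P₀ = 0.240306 (from M/M/c formula)
C(c,a) = [a^c/(c!(1−ρ))]·P₀ = [5.86838/(120·0.7151)]·0.240306
= 0.06839·0.240306 = 0.016434

Final: 0.016434


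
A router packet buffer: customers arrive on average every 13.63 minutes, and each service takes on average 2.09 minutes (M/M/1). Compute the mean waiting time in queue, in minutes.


λ = 60/13.63 = 4.4021 /hr
μ = 60/2.09 = 28.7081 /hr
ρ = λ/μ = 4.4021/28.7081 = 0.1533
Wq = ρ/(μ−λ) = 0.1533/(28.7081−4.4021) = 0.006309 hr
In minutes: 0.006309·60 = 0.3785 min

Final: 0.3785 min


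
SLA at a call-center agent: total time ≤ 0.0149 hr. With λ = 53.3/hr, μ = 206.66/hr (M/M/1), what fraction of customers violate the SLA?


W ~ Exponential(μ−λ) for M/M/1.
μ − λ = 206.66 − 53.3 = 153.3600
P(W > t) = e^{−(μ−λ)t} = e^{−2.2851} = 0.101768

Final: 0.101768


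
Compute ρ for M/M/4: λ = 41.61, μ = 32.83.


ρ = λ/(cμ) = 41.61/(4·32.83) = 41.61/131.32 = 0.3169

Final: 0.3169


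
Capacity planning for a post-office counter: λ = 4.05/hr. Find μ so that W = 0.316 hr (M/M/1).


W = 1/(μ−λ) ⇒ μ − λ = 1/W = 1/0.316 = 3.1646
μ = λ + 1/W = 4.05 + 3.1646 = 7.2146 per hr

Final: 7.2146 /hr


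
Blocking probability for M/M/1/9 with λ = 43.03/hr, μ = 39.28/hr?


ρ = λ/μ = 43.03/39.28 = 1.0955
P_K = (1−ρ)ρ^K/(1−ρ^(K+1)) = (-0.09547·2.271950)/(1 − 2.488850)
= -0.216900/-1.488850 = 0.145683

Final: 0.145683


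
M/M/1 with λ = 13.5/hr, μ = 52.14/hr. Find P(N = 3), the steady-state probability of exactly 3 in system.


ρ = 13.5/52.14 = 0.2589
P_n = (1−ρ)·ρ^n = (1 − 0.2589)·0.2589^3 = 0.7411·0.017358 = 0.012863

Final: 0.012863


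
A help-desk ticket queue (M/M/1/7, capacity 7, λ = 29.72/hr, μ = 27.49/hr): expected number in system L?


ρ = 29.72/27.49 = 1.0811
L = ρ[1 − (K+1)ρ^K + Kρ^(K+1)] / [(1−ρ)(1−ρ^(K+1))]
Numerator: 1.0811·(1 − 8·1.726309 + 7·1.866348) = 0.274565
Denominator: (-0.08112)·(-0.866348) = 0.070278
L = 0.274565/0.070278 = 3.9068

Final: 3.9068


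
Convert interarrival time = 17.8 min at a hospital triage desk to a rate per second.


λ = 1/(interarrival time) in consistent units.
1 second = 0.0166667 min, so λ = 0.0166667/17.8 = 0.0009363 per second

Final: 0.0009363 /sec


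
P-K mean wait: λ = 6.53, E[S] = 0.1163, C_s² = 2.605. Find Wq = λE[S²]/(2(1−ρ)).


ρ = λ·E[S] = 6.53·0.1163 = 0.7594
E[S²] = E[S]²(1+C_s²) = 0.1163²·(1+2.605) = 0.048760
Wq = λ·E[S²]/(2(1−ρ)) = 6.53·0.048760/(2·0.2406) = 0.66179 hr

Final: 0.66179 hr


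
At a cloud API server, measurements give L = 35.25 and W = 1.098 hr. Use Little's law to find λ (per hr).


λ = L/W = 35.25/1.098 = 32.1038 /hr

Final: 32.1038 /hr


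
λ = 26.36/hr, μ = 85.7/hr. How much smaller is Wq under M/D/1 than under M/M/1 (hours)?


ρ = 26.36/85.7 = 0.3076
Wq(M/M/1) = ρ/(μ−λ) = 0.3076/59.34 = 0.005183 hr
Wq(M/D/1) = ρ/(2(μ−λ)) = 0.002592 hr
Savings = 0.005183 − 0.002592 = 0.002592 hr

Final: 0.002592 hr


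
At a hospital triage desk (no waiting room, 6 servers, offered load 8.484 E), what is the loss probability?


B(c,a) = (a^c/c!) / Σ_{k=0}^{c} a^k/k!
a^6/6! = 517.930471
Σ terms (k=0..6): 1.00000 + 8.48400 + 35.98913 + 101.77725 + 215.86956 + 366.28746 + 517.93047 = 1247.337871
B = 517.930471/1247.337871 = 0.415229

Final: 0.415229


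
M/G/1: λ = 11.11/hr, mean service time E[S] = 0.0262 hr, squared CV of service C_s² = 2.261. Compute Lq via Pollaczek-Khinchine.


ρ = λ·E[S] = 11.11·0.0262 = 0.2911
Lq = ρ²(1+C_s²)/(2(1−ρ)) = 0.08473·(1+2.261)/(2·0.7089)
= 0.08473·3.2610/1.4178 = 0.19487

Final: 0.19487


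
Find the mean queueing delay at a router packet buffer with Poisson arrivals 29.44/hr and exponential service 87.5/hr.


ρ = 29.44/87.5 = 0.3365
Wq = ρ/(μ−λ) = 0.3365/(87.5 − 29.44) = 0.3365/58.06 = 0.005795 hr

Final: 0.005795 hr


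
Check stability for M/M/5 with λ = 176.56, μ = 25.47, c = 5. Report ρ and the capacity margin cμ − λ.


Total capacity cμ = 5·25.47 = 127.35/hr
ρ = λ/(cμ) = 176.56/127.35 = 1.3864
Stable ⇔ ρ < 1: NO
Spare capacity = cμ − λ = 127.35 − 176.56 = -49.21/hr

Final: ρ = 1.3864; unstable; margin = -49.21/hr


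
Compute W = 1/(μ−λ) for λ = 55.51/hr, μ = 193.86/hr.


W = 1/(μ−λ) = 1/(193.86 − 55.51) = 1/138.35 = 0.007228 hr

Final: 0.007228 hr


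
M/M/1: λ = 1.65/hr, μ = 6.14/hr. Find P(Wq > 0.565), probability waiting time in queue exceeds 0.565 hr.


ρ = 1.65/6.14 = 0.2687
P(Wq > t) = ρ·e^{−(μ−λ)t} = 0.2687·e^{−2.5368}
= 0.2687·0.079115 = 0.021261

Final: 0.021261


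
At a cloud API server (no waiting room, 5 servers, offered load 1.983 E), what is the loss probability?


B(c,a) = (a^c/c!) / Σ_{k=0}^{c} a^k/k!
a^5/5! = 0.255524
Σ terms (k=0..5): 1.00000 + 1.98300 + 1.96614 + 1.29962 + 0.64429 + 0.25552 = 7.148578
B = 0.255524/7.148578 = 0.035745

Final: 0.035745


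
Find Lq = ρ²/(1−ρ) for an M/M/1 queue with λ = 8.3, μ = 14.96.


ρ = 8.3/14.96 = 0.5548
Lq = ρ²/(1−ρ) = 0.3078/0.4452 = 0.6914

Final: 0.6914


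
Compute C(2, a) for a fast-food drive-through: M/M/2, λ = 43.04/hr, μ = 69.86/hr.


a = λ/μ = 0.6161; ρ = a/2 = 0.3080
P₀ = 0.529000 (from M/M/c formula)
C(c,a) = [a^c/(c!(1−ρ))]·P₀ = [0.37957/(2·0.6920)]·0.529000
= 0.27427·0.529000 = 0.145089

Final: 0.145089


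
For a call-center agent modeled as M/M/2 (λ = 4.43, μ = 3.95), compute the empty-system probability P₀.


a = λ/μ = 4.43/3.95 = 1.1215; ρ = a/c = 0.5608
Σ_{k=0}^{1} a^k/k! (terms k=0..1) = 1.00000 + 1.12152 = 2.12152
Tail: a^2/(2!(1−ρ)) = 1.25780/(2·0.4392) = 1.43180
P₀ = 1/(2.12152 + 1.43180) = 1/3.55331 = 0.281427

Final: 0.281427


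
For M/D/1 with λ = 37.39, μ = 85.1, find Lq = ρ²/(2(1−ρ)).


ρ = 37.39/85.1 = 0.4394
M/D/1: Lq = ρ²/(2(1−ρ)) = 0.1930/(2·0.5606) = 0.17216

Final: 0.17216


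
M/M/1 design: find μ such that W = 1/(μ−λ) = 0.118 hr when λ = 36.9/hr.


W = 1/(μ−λ) ⇒ μ − λ = 1/W = 1/0.118 = 8.4746
μ = λ + 1/W = 36.9 + 8.4746 = 45.3746 per hr

Final: 45.3746 /hr


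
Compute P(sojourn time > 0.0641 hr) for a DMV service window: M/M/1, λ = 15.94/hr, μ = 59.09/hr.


W ~ Exponential(μ−λ) for M/M/1.
μ − λ = 59.09 − 15.94 = 43.1500
P(W > t) = e^{−(μ−λ)t} = e^{−2.7659} = 0.062919

Final: 0.062919


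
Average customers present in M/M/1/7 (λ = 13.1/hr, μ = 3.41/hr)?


ρ = 13.1/3.41 = 3.8416
L = ρ[1 − (K+1)ρ^K + Kρ^(K+1)] / [(1−ρ)(1−ρ^(K+1))]
Numerator: 3.8416·(1 − 8·12348.619722 + 7·47438.978989) = 896197.104544
Denominator: (-2.8416)·(-47437.978989) = 134801.764342
L = 896197.104544/134801.764342 = 6.6483

Final: 6.6483


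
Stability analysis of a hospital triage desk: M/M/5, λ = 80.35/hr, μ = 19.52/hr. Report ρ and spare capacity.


Total capacity cμ = 5·19.52 = 97.60/hr
ρ = λ/(cμ) = 80.35/97.60 = 0.8233
Stable ⇔ ρ < 1: YES
Spare capacity = cμ − λ = 97.60 − 80.35 = 17.25/hr

Final: ρ = 0.8233; stable; margin = 17.25/hr


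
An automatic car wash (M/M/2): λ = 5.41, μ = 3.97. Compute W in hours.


a = 1.3627; ρ = 0.6814; P₀ = 0.189513
Lq = P₀·a^c·ρ/(c!(1−ρ)²) = 1.18086
Wq = Lq/λ = 1.18086/5.41 = 0.21827 hr
W = Wq + 1/μ = 0.21827 + 0.25189 = 0.47016 hr

Final: 0.47016 hr


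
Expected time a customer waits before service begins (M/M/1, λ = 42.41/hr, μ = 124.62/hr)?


ρ = 42.41/124.62 = 0.3403
Wq = ρ/(μ−λ) = 0.3403/(124.62 − 42.41) = 0.3403/82.21 = 0.004140 hr

Final: 0.004140 hr


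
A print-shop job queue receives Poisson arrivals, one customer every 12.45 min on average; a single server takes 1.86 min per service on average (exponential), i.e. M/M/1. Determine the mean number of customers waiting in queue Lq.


λ = 60/12.45 = 4.8193 /hr
μ = 60/1.86 = 32.2581 /hr
ρ = λ/μ = 4.8193/32.2581 = 0.1494
Lq = ρ²/(1−ρ) = 0.02232/0.8506 = 0.02624

Final: 0.02624


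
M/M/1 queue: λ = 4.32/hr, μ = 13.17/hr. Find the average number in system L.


ρ = λ/μ = 4.32/13.17 = 0.3280
L = ρ/(1−ρ) = 0.3280/(1 − 0.3280) = 0.3280/0.6720 = 0.4881

Final: 0.4881


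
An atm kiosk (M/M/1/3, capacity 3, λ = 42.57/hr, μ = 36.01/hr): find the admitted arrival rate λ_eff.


ρ = 1.1822; P_K = (1−ρ)ρ^3/(1−ρ^4) = 0.315783
λ_eff = λ(1 − P_K) = 42.57·(1 − 0.315783) = 42.57·0.684217 = 29.1271 /hr

Final: 29.1271 /hr


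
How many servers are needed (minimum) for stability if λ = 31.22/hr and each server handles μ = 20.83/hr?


Stability requires cμ > λ ⇔ c > λ/μ.
λ/μ = 31.22/20.83 = 1.4988
Minimum integer c = ⌊1.4988⌋ + 1 = 2
Check: 2·20.83 = 41.66 > 31.22, while 1·20.83 = 20.83 ≤ 31.22

Final: 2 servers


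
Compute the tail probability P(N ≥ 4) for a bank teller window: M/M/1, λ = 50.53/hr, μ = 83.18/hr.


ρ = 50.53/83.18 = 0.6075
P(N ≥ n) = ρ^n = 0.6075^4 = 0.136183

Final: 0.136183


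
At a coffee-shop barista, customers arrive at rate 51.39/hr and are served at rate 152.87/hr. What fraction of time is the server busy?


ρ = λ/μ = 51.39/152.87 = 0.3362

Final: 0.3362


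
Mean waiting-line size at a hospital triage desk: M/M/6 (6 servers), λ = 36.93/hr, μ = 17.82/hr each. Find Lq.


a = λ/μ = 2.0724; ρ = a/6 = 0.3454
P₀ = 0.125653
Lq = P₀·a^c·ρ / (c!·(1−ρ)²) = 0.125653·79.21905·0.3454/(720·0.42850)
= 0.01114

Final: 0.01114


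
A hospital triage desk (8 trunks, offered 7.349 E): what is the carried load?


B(8,7.349) = 0.198846 (Erlang-B)
Carried load = a(1 − B) = 7.349·(1 − 0.198846) = 7.349·0.801154 = 5.8877 E

Final: 5.8877 Erlangs


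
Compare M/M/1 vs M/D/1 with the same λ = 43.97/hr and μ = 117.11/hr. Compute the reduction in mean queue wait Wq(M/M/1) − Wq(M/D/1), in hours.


ρ = 43.97/117.11 = 0.3755
Wq(M/M/1) = ρ/(μ−λ) = 0.3755/73.14 = 0.005133 hr
Wq(M/D/1) = ρ/(2(μ−λ)) = 0.002567 hr
Savings = 0.005133 − 0.002567 = 0.002567 hr

Final: 0.002567 hr


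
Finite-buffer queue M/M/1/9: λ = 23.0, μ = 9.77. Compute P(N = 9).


ρ = λ/μ = 23.0/9.77 = 2.3541
P_K = (1−ρ)ρ^K/(1−ρ^(K+1)) = (-1.3541·2220.748875)/(1 − 5227.965621)
= -3007.216746/-5226.965621 = 0.575327

Final: 0.575327


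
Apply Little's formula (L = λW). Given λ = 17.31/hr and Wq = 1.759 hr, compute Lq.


Lq = λWq = 17.31·1.759 = 30.4483

Final: 30.4483


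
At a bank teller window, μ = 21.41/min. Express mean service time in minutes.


Mean service time = 1/μ = 1/21.41 minute = 0.04671 minute
In minutes: 0.04671 × 1 = 0.04671 min

Final: 0.04671 min


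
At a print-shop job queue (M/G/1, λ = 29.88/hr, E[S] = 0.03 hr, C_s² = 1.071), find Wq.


ρ = λ·E[S] = 29.88·0.03 = 0.8964
E[S²] = E[S]²(1+C_s²) = 0.03²·(1+1.071) = 0.001864
Wq = λ·E[S²]/(2(1−ρ)) = 29.88·0.001864/(2·0.1036) = 0.26879 hr

Final: 0.26879 hr


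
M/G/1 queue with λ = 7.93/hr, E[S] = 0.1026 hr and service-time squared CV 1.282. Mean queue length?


ρ = λ·E[S] = 7.93·0.1026 = 0.8136
Lq = ρ²(1+C_s²)/(2(1−ρ)) = 0.6620·(1+1.282)/(2·0.1864)
= 0.6620·2.2820/0.3728 = 4.05250

Final: 4.05250


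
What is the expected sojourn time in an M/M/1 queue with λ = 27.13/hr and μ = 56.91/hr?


W = 1/(μ−λ) = 1/(56.91 − 27.13) = 1/29.78 = 0.03358 hr

Final: 0.03358 hr


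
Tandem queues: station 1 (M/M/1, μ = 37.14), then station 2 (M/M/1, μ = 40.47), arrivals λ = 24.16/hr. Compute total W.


Each node sees arrival rate λ = 24.16/hr (tandem ⇒ throughput preserved).
W₁ = 1/(μ₁−λ) = 1/(37.14−24.16) = 0.07704 hr
W₂ = 1/(μ₂−λ) = 1/(40.47−24.16) = 0.06131 hr
W_total = W₁ + W₂ = 0.07704 + 0.06131 = 0.13835 hr

Final: 0.13835 hr


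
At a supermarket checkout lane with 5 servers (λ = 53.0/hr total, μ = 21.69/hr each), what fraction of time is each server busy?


ρ = λ/(cμ) = 53.0/(5·21.69) = 53.0/108.45 = 0.4887

Final: 0.4887


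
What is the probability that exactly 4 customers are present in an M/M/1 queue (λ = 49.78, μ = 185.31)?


ρ = 49.78/185.31 = 0.2686
P_n = (1−ρ)·ρ^n = (1 − 0.2686)·0.2686^4 = 0.7314·0.005207 = 0.003809

Final: 0.003809


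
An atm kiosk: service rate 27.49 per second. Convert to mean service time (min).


Mean service time = 1/μ = 1/27.49 second = 0.03638 second
In minutes: 0.03638 × 0.0166667 = 0.0006063 min

Final: 0.0006063 min


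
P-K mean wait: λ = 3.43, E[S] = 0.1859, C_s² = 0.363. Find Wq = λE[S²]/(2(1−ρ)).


ρ = λ·E[S] = 3.43·0.1859 = 0.6376
E[S²] = E[S]²(1+C_s²) = 0.1859²·(1+0.363) = 0.047104
Wq = λ·E[S²]/(2(1−ρ)) = 3.43·0.047104/(2·0.3624) = 0.22293 hr

Final: 0.22293 hr


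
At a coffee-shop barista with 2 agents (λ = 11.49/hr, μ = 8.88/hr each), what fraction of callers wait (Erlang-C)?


a = λ/μ = 1.2939; ρ = a/2 = 0.6470
P₀ = 0.214359 (from M/M/c formula)
C(c,a) = [a^c/(c!(1−ρ))]·P₀ = [1.67423/(2·0.3530)]·0.214359
= 2.37115·0.214359 = 0.508278

Final: 0.508278


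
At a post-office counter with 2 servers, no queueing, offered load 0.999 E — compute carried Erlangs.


B(2,0.999) = 0.199760 (Erlang-B)
Carried load = a(1 − B) = 0.999·(1 − 0.199760) = 0.999·0.800240 = 0.7994 E

Final: 0.7994 Erlangs


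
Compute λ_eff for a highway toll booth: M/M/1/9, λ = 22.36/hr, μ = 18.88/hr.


ρ = 1.1843; P_K = (1−ρ)ρ^9/(1−ρ^10) = 0.190777
λ_eff = λ(1 − P_K) = 22.36·(1 − 0.190777) = 22.36·0.809223 = 18.0942 /hr

Final: 18.0942 /hr


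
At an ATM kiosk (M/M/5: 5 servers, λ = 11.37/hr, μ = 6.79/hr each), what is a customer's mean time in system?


a = 1.6745; ρ = 0.3349; P₀ = 0.186858
Lq = P₀·a^c·ρ/(c!(1−ρ)²) = 0.01552
Wq = Lq/λ = 0.01552/11.37 = 0.001365 hr
W = Wq + 1/μ = 0.001365 + 0.14728 = 0.14864 hr

Final: 0.14864 hr


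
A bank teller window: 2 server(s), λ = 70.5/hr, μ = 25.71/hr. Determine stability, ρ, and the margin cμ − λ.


Total capacity cμ = 2·25.71 = 51.42/hr
ρ = λ/(cμ) = 70.5/51.42 = 1.3711
Stable ⇔ ρ < 1: NO
Spare capacity = cμ − λ = 51.42 − 70.5 = -19.08/hr

Final: ρ = 1.3711; unstable; margin = -19.08/hr


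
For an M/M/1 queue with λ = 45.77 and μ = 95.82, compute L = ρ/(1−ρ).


ρ = λ/μ = 45.77/95.82 = 0.4777
L = ρ/(1−ρ) = 0.4777/(1 − 0.4777) = 0.4777/0.5223 = 0.9145

Final: 0.9145


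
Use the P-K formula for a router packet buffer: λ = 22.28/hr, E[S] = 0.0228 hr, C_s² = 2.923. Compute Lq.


ρ = λ·E[S] = 22.28·0.0228 = 0.5080
Lq = ρ²(1+C_s²)/(2(1−ρ)) = 0.2580·(1+2.923)/(2·0.4920)
= 0.2580·3.9230/0.9840 = 1.02875

Final: 1.02875


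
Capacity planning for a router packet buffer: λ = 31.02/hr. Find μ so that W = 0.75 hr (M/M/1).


W = 1/(μ−λ) ⇒ μ − λ = 1/W = 1/0.75 = 1.3333
μ = λ + 1/W = 31.02 + 1.3333 = 32.3533 per hr

Final: 32.3533 /hr


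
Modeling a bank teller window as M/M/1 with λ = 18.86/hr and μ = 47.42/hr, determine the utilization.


ρ = λ/μ = 18.86/47.42 = 0.3977

Final: 0.3977


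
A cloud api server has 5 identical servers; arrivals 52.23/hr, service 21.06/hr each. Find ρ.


ρ = λ/(cμ) = 52.23/(5·21.06) = 52.23/105.30 = 0.4960

Final: 0.4960


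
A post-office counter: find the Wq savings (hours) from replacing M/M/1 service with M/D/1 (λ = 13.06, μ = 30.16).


ρ = 13.06/30.16 = 0.4330
Wq(M/M/1) = ρ/(μ−λ) = 0.4330/17.10 = 0.02532 hr
Wq(M/D/1) = ρ/(2(μ−λ)) = 0.01266 hr
Savings = 0.02532 − 0.01266 = 0.01266 hr

Final: 0.01266 hr


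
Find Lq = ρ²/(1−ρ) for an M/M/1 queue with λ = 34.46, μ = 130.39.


ρ = 34.46/130.39 = 0.2643
Lq = ρ²/(1−ρ) = 0.06985/0.7357 = 0.09494

Final: 0.09494


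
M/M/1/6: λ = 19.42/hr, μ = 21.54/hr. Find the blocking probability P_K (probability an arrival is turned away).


ρ = λ/μ = 19.42/21.54 = 0.9016
P_K = (1−ρ)ρ^K/(1−ρ^(K+1)) = (0.09842·0.537058)/(1 − 0.484200)
= 0.052858/0.515800 = 0.102478

Final: 0.102478


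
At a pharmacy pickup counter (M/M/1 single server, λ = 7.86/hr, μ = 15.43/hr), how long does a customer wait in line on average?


ρ = 7.86/15.43 = 0.5094
Wq = ρ/(μ−λ) = 0.5094/(15.43 − 7.86) = 0.5094/7.57 = 0.06729 hr

Final: 0.06729 hr


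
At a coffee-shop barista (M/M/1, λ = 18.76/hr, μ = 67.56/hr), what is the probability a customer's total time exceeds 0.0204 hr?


W ~ Exponential(μ−λ) for M/M/1.
μ − λ = 67.56 − 18.76 = 48.8000
P(W > t) = e^{−(μ−λ)t} = e^{−0.9955} = 0.369531

Final: 0.369531


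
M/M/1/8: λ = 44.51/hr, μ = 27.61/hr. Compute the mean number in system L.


ρ = 44.51/27.61 = 1.6121
L = ρ[1 − (K+1)ρ^K + Kρ^(K+1)] / [(1−ρ)(1−ρ^(K+1))]
Numerator: 1.6121·(1 − 9·45.617292 + 8·73.539503) = 288.179105
Denominator: (-0.6121)·(-72.539503) = 44.401217
L = 288.179105/44.401217 = 6.4903

Final: 6.4903


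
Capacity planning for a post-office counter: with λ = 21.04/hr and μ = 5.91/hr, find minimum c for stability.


Stability requires cμ > λ ⇔ c > λ/μ.
λ/μ = 21.04/5.91 = 3.5601
Minimum integer c = ⌊3.5601⌋ + 1 = 4
Check: 4·5.91 = 23.64 > 21.04, while 3·5.91 = 17.73 ≤ 21.04

Final: 4 servers


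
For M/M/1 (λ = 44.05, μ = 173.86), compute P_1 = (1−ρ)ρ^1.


ρ = 44.05/173.86 = 0.2534
P_n = (1−ρ)·ρ^n = (1 − 0.2534)·0.2534^1 = 0.7466·0.253365 = 0.189171

Final: 0.189171


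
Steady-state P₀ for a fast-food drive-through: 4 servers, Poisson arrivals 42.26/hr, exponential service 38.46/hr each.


a = λ/μ = 42.26/38.46 = 1.0988; ρ = a/c = 0.2747
Σ_{k=0}^{3} a^k/k! (terms k=0..3) = 1.00000 + 1.09880 + 0.60369 + 0.22111 = 2.92360
Tail: a^4/(4!(1−ρ)) = 1.45774/(24·0.7253) = 0.08374
P₀ = 1/(2.92360 + 0.08374) = 1/3.00734 = 0.332519

Final: 0.332519


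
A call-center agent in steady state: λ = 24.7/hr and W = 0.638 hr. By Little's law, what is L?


L = λW = 24.7·0.638 = 15.7586

Final: 15.7586


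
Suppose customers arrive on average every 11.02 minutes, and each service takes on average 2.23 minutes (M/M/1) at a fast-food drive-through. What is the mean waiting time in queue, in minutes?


λ = 60/11.02 = 5.4446 /hr
μ = 60/2.23 = 26.9058 /hr
ρ = λ/μ = 5.4446/26.9058 = 0.2024
Wq = ρ/(μ−λ) = 0.2024/(26.9058−5.4446) = 0.009429 hr
In minutes: 0.009429·60 = 0.5657 min

Final: 0.5657 min


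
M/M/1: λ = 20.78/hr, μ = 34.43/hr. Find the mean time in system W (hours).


W = 1/(μ−λ) = 1/(34.43 − 20.78) = 1/13.65 = 0.07326 hr

Final: 0.07326 hr


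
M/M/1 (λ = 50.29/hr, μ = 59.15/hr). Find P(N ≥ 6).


ρ = 50.29/59.15 = 0.8502
P(N ≥ n) = ρ^n = 0.8502^6 = 0.377712

Final: 0.377712


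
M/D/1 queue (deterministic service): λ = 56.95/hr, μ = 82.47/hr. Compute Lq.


ρ = 56.95/82.47 = 0.6906
M/D/1: Lq = ρ²/(2(1−ρ)) = 0.4769/(2·0.3094) = 0.77051

Final: 0.77051


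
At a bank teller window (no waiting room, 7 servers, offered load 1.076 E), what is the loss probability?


B(c,a) = (a^c/c!) / Σ_{k=0}^{c} a^k/k!
a^7/7! = 0.0003313
Σ terms (k=0..7): 1.00000 + 1.07600 + 0.57889 + 0.20763 + 0.05585 + 0.01202 + 0.002155 + 0.0003313 = 2.932874
B = 0.0003313/2.932874 = 0.0001130

Final: 0.0001130


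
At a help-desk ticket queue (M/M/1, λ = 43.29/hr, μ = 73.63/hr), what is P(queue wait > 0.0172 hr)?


ρ = 43.29/73.63 = 0.5879
P(Wq > t) = ρ·e^{−(μ−λ)t} = 0.5879·e^{−0.5218}
= 0.5879·0.593423 = 0.348897

Final: 0.348897


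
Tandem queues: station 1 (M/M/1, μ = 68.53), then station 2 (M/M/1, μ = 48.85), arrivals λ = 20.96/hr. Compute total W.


Each node sees arrival rate λ = 20.96/hr (tandem ⇒ throughput preserved).
W₁ = 1/(μ₁−λ) = 1/(68.53−20.96) = 0.02102 hr
W₂ = 1/(μ₂−λ) = 1/(48.85−20.96) = 0.03586 hr
W_total = W₁ + W₂ = 0.02102 + 0.03586 = 0.05688 hr

Final: 0.05688 hr


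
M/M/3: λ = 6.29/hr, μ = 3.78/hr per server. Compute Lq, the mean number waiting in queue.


a = λ/μ = 1.6640; ρ = a/3 = 0.5547
P₀ = 0.173222
Lq = P₀·a^c·ρ / (c!·(1−ρ)²) = 0.173222·4.60762·0.5547/(6·0.19832)
= 0.37206

Final: 0.37206


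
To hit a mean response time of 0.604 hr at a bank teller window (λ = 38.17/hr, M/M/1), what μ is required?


W = 1/(μ−λ) ⇒ μ − λ = 1/W = 1/0.604 = 1.6556
μ = λ + 1/W = 38.17 + 1.6556 = 39.8256 per hr

Final: 39.8256 /hr


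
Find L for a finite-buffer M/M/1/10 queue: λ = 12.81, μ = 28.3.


ρ = 12.81/28.3 = 0.4527
L = ρ[1 − (K+1)ρ^K + Kρ^(K+1)] / [(1−ρ)(1−ρ^(K+1))]
Numerator: 0.4527·(1 − 11·0.0003611 + 10·0.0001635) = 0.451592
Denominator: (0.5473)·(0.999837) = 0.547260
L = 0.451592/0.547260 = 0.8252

Final: 0.8252


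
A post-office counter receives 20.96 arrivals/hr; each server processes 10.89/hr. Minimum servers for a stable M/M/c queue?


Stability requires cμ > λ ⇔ c > λ/μ.
λ/μ = 20.96/10.89 = 1.9247
Minimum integer c = ⌊1.9247⌋ + 1 = 2
Check: 2·10.89 = 21.78 > 20.96, while 1·10.89 = 10.89 ≤ 20.96

Final: 2 servers


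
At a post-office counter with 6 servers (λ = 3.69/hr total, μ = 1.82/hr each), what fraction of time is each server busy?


ρ = λ/(cμ) = 3.69/(6·1.82) = 3.69/10.92 = 0.3379

Final: 0.3379


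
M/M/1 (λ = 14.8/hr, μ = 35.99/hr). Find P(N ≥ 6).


ρ = 14.8/35.99 = 0.4112
P(N ≥ n) = ρ^n = 0.4112^6 = 0.004836

Final: 0.004836


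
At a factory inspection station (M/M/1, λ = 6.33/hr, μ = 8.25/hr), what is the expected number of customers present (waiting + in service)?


ρ = λ/μ = 6.33/8.25 = 0.7673
L = ρ/(1−ρ) = 0.7673/(1 − 0.7673) = 0.7673/0.2327 = 3.2969

Final: 3.2969


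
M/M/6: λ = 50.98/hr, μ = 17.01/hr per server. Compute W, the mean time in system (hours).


a = 2.9971; ρ = 0.4995; P₀ = 0.049108
Lq = P₀·a^c·ρ/(c!(1−ρ)²) = 0.09857
Wq = Lq/λ = 0.09857/50.98 = 0.001934 hr
W = Wq + 1/μ = 0.001934 + 0.05879 = 0.06072 hr

Final: 0.06072 hr


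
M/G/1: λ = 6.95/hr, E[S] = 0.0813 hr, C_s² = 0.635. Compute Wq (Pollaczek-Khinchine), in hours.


ρ = λ·E[S] = 6.95·0.0813 = 0.5650
E[S²] = E[S]²(1+C_s²) = 0.0813²·(1+0.635) = 0.010807
Wq = λ·E[S²]/(2(1−ρ)) = 6.95·0.010807/(2·0.4350) = 0.08634 hr

Final: 0.08634 hr


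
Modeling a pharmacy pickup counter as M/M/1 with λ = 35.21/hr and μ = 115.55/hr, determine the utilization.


ρ = λ/μ = 35.21/115.55 = 0.3047

Final: 0.3047


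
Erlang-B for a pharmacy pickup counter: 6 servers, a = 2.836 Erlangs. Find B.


B(c,a) = (a^c/c!) / Σ_{k=0}^{c} a^k/k!
a^6/6! = 0.722611
Σ terms (k=0..6): 1.00000 + 2.83600 + 4.02145 + 3.80161 + 2.69534 + 1.52880 + 0.72261 = 16.605806
B = 0.722611/16.605806 = 0.043516

Final: 0.043516


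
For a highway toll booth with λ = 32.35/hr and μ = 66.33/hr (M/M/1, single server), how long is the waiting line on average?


ρ = 32.35/66.33 = 0.4877
Lq = ρ²/(1−ρ) = 0.2379/0.5123 = 0.4643

Final: 0.4643


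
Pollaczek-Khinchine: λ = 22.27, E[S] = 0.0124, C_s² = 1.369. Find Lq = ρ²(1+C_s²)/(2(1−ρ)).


ρ = λ·E[S] = 22.27·0.0124 = 0.2761
Lq = ρ²(1+C_s²)/(2(1−ρ)) = 0.07626·(1+1.369)/(2·0.7239)
= 0.07626·2.3690/1.4477 = 0.12479

Final: 0.12479


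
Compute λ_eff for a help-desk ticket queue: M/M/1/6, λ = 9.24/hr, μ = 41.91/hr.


ρ = 0.2205; P_K = (1−ρ)ρ^6/(1−ρ^7) = 0.00008953
λ_eff = λ(1 − P_K) = 9.24·(1 − 0.00008953) = 9.24·0.999910 = 9.2392 /hr

Final: 9.2392 /hr


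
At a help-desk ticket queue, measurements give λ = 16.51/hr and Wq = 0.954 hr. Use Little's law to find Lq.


Lq = λWq = 16.51·0.954 = 15.7505

Final: 15.7505


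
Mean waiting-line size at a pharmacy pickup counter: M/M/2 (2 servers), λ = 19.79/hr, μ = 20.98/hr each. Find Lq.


a = λ/μ = 0.9433; ρ = a/2 = 0.4716
P₀ = 0.359028
Lq = P₀·a^c·ρ / (c!·(1−ρ)²) = 0.359028·0.88978·0.4716/(2·0.27916)
= 0.26985

Final: 0.26985


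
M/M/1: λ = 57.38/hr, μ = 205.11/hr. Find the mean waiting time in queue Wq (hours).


ρ = 57.38/205.11 = 0.2798
Wq = ρ/(μ−λ) = 0.2798/(205.11 − 57.38) = 0.2798/147.73 = 0.001894 hr

Final: 0.001894 hr


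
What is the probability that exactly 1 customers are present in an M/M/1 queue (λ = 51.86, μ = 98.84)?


ρ = 51.86/98.84 = 0.5247
P_n = (1−ρ)·ρ^n = (1 − 0.5247)·0.5247^1 = 0.4753·0.524686 = 0.249391

Final: 0.249391


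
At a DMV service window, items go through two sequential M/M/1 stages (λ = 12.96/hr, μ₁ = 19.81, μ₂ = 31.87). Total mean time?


Each node sees arrival rate λ = 12.96/hr (tandem ⇒ throughput preserved).
W₁ = 1/(μ₁−λ) = 1/(19.81−12.96) = 0.14599 hr
W₂ = 1/(μ₂−λ) = 1/(31.87−12.96) = 0.05288 hr
W_total = W₁ + W₂ = 0.14599 + 0.05288 = 0.19887 hr

Final: 0.19887 hr


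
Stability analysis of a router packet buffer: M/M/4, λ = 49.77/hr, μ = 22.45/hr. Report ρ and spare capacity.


Total capacity cμ = 4·22.45 = 89.80/hr
ρ = λ/(cμ) = 49.77/89.80 = 0.5542
Stable ⇔ ρ < 1: YES
Spare capacity = cμ − λ = 89.80 − 49.77 = 40.03/hr

Final: ρ = 0.5542; stable; margin = 40.03/hr


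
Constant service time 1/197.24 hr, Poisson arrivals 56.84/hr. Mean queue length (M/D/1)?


ρ = 56.84/197.24 = 0.2882
M/D/1: Lq = ρ²/(2(1−ρ)) = 0.08305/(2·0.7118) = 0.05833

Final: 0.05833


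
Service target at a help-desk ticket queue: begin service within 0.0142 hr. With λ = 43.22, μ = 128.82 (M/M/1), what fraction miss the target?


ρ = 43.22/128.82 = 0.3355
P(Wq > t) = ρ·e^{−(μ−λ)t} = 0.3355·e^{−1.2155}
= 0.3355·0.296556 = 0.099497

Final: 0.099497


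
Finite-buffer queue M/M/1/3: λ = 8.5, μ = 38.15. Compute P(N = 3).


ρ = λ/μ = 8.5/38.15 = 0.2228
P_K = (1−ρ)ρ^K/(1−ρ^(K+1)) = (0.7772·0.011060)/(1 − 0.002464)
= 0.008596/0.997536 = 0.008617

Final: 0.008617


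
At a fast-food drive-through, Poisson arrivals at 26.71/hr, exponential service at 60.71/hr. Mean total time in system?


W = 1/(μ−λ) = 1/(60.71 − 26.71) = 1/34.00 = 0.02941 hr

Final: 0.02941 hr


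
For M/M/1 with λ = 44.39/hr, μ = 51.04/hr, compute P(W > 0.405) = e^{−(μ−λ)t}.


W ~ Exponential(μ−λ) for M/M/1.
μ − λ = 51.04 − 44.39 = 6.6500
P(W > t) = e^{−(μ−λ)t} = e^{−2.6932} = 0.067661

Final: 0.067661


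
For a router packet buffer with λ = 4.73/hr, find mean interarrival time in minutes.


Mean interarrival time = 1/λ = 1/4.73 hour = 0.21142 hour
In minutes: 0.21142 × 60 = 12.6850 min

Final: 12.6850 min


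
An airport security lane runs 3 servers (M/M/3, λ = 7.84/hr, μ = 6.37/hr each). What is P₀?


a = λ/μ = 7.84/6.37 = 1.2308; ρ = a/c = 0.4103
Σ_{k=0}^{2} a^k/k! (terms k=0..2) = 1.00000 + 1.23077 + 0.75740 = 2.98817
Tail: a^3/(3!(1−ρ)) = 1.86436/(6·0.5897) = 0.52688
P₀ = 1/(2.98817 + 0.52688) = 1/3.51505 = 0.284491

Final: 0.284491


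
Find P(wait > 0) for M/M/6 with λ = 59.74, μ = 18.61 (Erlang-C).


a = λ/μ = 3.2101; ρ = a/6 = 0.5350
P₀ = 0.039356 (from M/M/c formula)
C(c,a) = [a^c/(c!(1−ρ))]·P₀ = [1094.24122/(720·0.4650)]·0.039356
= 3.26846·0.039356 = 0.128633

Final: 0.128633


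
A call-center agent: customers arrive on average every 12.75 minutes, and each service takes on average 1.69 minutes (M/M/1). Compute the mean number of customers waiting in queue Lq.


λ = 60/12.75 = 4.7059 /hr
μ = 60/1.69 = 35.5030 /hr
ρ = λ/μ = 4.7059/35.5030 = 0.1325
Lq = ρ²/(1−ρ) = 0.01757/0.8675 = 0.02025

Final: 0.02025


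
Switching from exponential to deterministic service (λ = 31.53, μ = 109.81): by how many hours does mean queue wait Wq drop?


ρ = 31.53/109.81 = 0.2871
Wq(M/M/1) = ρ/(μ−λ) = 0.2871/78.28 = 0.003668 hr
Wq(M/D/1) = ρ/(2(μ−λ)) = 0.001834 hr
Savings = 0.003668 − 0.001834 = 0.001834 hr

Final: 0.001834 hr


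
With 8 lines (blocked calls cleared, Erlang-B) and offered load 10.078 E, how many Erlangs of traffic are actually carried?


B(8,10.078) = 0.341954 (Erlang-B)
Carried load = a(1 − B) = 10.078·(1 − 0.341954) = 10.078·0.658046 = 6.6318 E

Final: 6.6318 Erlangs


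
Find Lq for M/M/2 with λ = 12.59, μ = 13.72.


a = λ/μ = 0.9176; ρ = a/2 = 0.4588
P₀ = 0.370972
Lq = P₀·a^c·ρ / (c!·(1−ρ)²) = 0.370972·0.84206·0.4588/(2·0.29288)
= 0.24469

Final: 0.24469


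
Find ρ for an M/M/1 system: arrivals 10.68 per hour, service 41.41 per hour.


ρ = λ/μ = 10.68/41.41 = 0.2579

Final: 0.2579


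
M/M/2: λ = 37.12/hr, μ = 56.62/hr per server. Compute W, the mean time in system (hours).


a = 0.6556; ρ = 0.3278; P₀ = 0.506252
Lq = P₀·a^c·ρ/(c!(1−ρ)²) = 0.07893
Wq = Lq/λ = 0.07893/37.12 = 0.002126 hr
W = Wq + 1/μ = 0.002126 + 0.01766 = 0.01979 hr

Final: 0.01979 hr


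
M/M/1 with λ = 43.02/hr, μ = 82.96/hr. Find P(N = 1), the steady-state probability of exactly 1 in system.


ρ = 43.02/82.96 = 0.5186
P_n = (1−ρ)·ρ^n = (1 − 0.5186)·0.5186^1 = 0.4814·0.518563 = 0.249655

Final: 0.249655


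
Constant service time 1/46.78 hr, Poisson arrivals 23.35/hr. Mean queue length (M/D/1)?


ρ = 23.35/46.78 = 0.4991
M/D/1: Lq = ρ²/(2(1−ρ)) = 0.2491/(2·0.5009) = 0.24872

Final: 0.24872


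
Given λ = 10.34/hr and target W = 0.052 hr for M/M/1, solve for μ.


W = 1/(μ−λ) ⇒ μ − λ = 1/W = 1/0.052 = 19.2308
μ = λ + 1/W = 10.34 + 19.2308 = 29.5708 per hr

Final: 29.5708 /hr


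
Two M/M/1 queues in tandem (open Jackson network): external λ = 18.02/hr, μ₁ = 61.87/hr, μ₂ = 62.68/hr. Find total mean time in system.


Each node sees arrival rate λ = 18.02/hr (tandem ⇒ throughput preserved).
W₁ = 1/(μ₁−λ) = 1/(61.87−18.02) = 0.02281 hr
W₂ = 1/(μ₂−λ) = 1/(62.68−18.02) = 0.02239 hr
W_total = W₁ + W₂ = 0.02281 + 0.02239 = 0.04520 hr

Final: 0.04520 hr


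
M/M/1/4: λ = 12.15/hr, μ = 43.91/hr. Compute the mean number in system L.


ρ = 12.15/43.91 = 0.2767
L = ρ[1 − (K+1)ρ^K + Kρ^(K+1)] / [(1−ρ)(1−ρ^(K+1))]
Numerator: 0.2767·(1 − 5·0.005862 + 4·0.001622) = 0.270387
Denominator: (0.7233)·(0.998378) = 0.722124
L = 0.270387/0.722124 = 0.3744

Final: 0.3744


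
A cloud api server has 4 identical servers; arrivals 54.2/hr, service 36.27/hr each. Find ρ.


ρ = λ/(cμ) = 54.2/(4·36.27) = 54.2/145.08 = 0.3736

Final: 0.3736


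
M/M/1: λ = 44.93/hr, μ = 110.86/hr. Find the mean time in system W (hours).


W = 1/(μ−λ) = 1/(110.86 − 44.93) = 1/65.93 = 0.01517 hr

Final: 0.01517 hr


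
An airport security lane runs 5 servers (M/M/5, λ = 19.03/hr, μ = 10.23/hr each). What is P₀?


a = λ/μ = 19.03/10.23 = 1.8602; ρ = a/c = 0.3720
Σ_{k=0}^{4} a^k/k! (terms k=0..4) = 1.00000 + 1.86022 + 1.73020 + 1.07285 + 0.49893 = 6.16220
Tail: a^5/(5!(1−ρ)) = 22.27490/(120·0.6280) = 0.29560
P₀ = 1/(6.16220 + 0.29560) = 1/6.45780 = 0.154852

Final: 0.154852


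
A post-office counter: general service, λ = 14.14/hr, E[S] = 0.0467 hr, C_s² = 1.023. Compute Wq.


ρ = λ·E[S] = 14.14·0.0467 = 0.6603
E[S²] = E[S]²(1+C_s²) = 0.0467²·(1+1.023) = 0.004412
Wq = λ·E[S²]/(2(1−ρ)) = 14.14·0.004412/(2·0.3397) = 0.09183 hr

Final: 0.09183 hr


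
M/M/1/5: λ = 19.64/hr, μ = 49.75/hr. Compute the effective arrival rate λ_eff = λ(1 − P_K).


ρ = 0.3948; P_K = (1−ρ)ρ^5/(1−ρ^6) = 0.005825
λ_eff = λ(1 − P_K) = 19.64·(1 − 0.005825) = 19.64·0.994175 = 19.5256 /hr

Final: 19.5256 /hr


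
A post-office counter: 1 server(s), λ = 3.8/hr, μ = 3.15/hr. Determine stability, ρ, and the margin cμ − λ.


Total capacity cμ = 1·3.15 = 3.15/hr
ρ = λ/(cμ) = 3.8/3.15 = 1.2063
Stable ⇔ ρ < 1: NO
Spare capacity = cμ − λ = 3.15 − 3.8 = -0.65/hr

Final: ρ = 1.2063; unstable; margin = -0.65/hr


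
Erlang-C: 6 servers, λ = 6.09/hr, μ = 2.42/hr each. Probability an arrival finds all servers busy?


a = λ/μ = 2.5165; ρ = a/6 = 0.4194
P₀ = 0.080264 (from M/M/c formula)
C(c,a) = [a^c/(c!(1−ρ))]·P₀ = [253.98704/(720·0.5806)]·0.080264
= 0.60760·0.080264 = 0.048768

Final: 0.048768


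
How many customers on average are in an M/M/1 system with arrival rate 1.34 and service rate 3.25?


ρ = λ/μ = 1.34/3.25 = 0.4123
L = ρ/(1−ρ) = 0.4123/(1 − 0.4123) = 0.4123/0.5877 = 0.7016

Final: 0.7016


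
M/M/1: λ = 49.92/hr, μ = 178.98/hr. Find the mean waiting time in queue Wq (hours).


ρ = 49.92/178.98 = 0.2789
Wq = ρ/(μ−λ) = 0.2789/(178.98 − 49.92) = 0.2789/129.06 = 0.002161 hr

Final: 0.002161 hr


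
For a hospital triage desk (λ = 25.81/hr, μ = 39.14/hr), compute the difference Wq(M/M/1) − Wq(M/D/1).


ρ = 25.81/39.14 = 0.6594
Wq(M/M/1) = ρ/(μ−λ) = 0.6594/13.33 = 0.04947 hr
Wq(M/D/1) = ρ/(2(μ−λ)) = 0.02473 hr
Savings = 0.04947 − 0.02473 = 0.02473 hr

Final: 0.02473 hr


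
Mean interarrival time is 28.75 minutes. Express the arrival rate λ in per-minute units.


λ = 1/(interarrival time) in consistent units.
1 minute = 1 min, so λ = 1/28.75 = 0.03478 per minute

Final: 0.03478 /min


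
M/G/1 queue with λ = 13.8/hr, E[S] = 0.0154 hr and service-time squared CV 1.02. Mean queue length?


ρ = λ·E[S] = 13.8·0.0154 = 0.2125
Lq = ρ²(1+C_s²)/(2(1−ρ)) = 0.04516·(1+1.02)/(2·0.7875)
= 0.04516·2.0200/1.5750 = 0.05793

Final: 0.05793


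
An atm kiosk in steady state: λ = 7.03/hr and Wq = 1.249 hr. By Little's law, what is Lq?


Lq = λWq = 7.03·1.249 = 8.7805

Final: 8.7805


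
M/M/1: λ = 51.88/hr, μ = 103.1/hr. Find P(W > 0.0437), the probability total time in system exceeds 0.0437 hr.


W ~ Exponential(μ−λ) for M/M/1.
μ − λ = 103.1 − 51.88 = 51.2200
P(W > t) = e^{−(μ−λ)t} = e^{−2.2383} = 0.106638

Final: 0.106638


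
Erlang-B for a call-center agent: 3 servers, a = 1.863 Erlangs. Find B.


B(c,a) = (a^c/c!) / Σ_{k=0}^{c} a^k/k!
a^3/3! = 1.077674
Σ terms (k=0..3): 1.00000 + 1.86300 + 1.73538 + 1.07767 = 5.676058
B = 1.077674/5.676058 = 0.189863

Final: 0.189863


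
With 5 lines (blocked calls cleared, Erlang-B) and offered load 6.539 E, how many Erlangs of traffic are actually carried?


B(5,6.539) = 0.396408 (Erlang-B)
Carried load = a(1 − B) = 6.539·(1 − 0.396408) = 6.539·0.603592 = 3.9469 E

Final: 3.9469 Erlangs


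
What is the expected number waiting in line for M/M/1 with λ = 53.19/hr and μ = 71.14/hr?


ρ = 53.19/71.14 = 0.7477
Lq = ρ²/(1−ρ) = 0.5590/0.2523 = 2.2156

Final: 2.2156


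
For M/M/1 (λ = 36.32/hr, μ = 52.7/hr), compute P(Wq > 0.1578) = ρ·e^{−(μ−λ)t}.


ρ = 36.32/52.7 = 0.6892
P(Wq > t) = ρ·e^{−(μ−λ)t} = 0.6892·e^{−2.5848}
= 0.6892·0.075414 = 0.051974

Final: 0.051974


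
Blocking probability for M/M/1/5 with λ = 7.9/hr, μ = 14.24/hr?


ρ = λ/μ = 7.9/14.24 = 0.5548
P_K = (1−ρ)ρ^K/(1−ρ^(K+1)) = (0.4452·0.052552)/(1 − 0.029154)
= 0.023397/0.970846 = 0.024100

Final: 0.024100


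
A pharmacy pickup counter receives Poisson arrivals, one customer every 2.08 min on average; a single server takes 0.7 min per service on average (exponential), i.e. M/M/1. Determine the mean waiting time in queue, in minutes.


λ = 60/2.08 = 28.8462 /hr
μ = 60/0.7 = 85.7143 /hr
ρ = λ/μ = 28.8462/85.7143 = 0.3365
Wq = ρ/(μ−λ) = 0.3365/(85.7143−28.8462) = 0.005918 hr
In minutes: 0.005918·60 = 0.3551 min

Final: 0.3551 min


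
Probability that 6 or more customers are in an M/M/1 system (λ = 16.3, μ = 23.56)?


ρ = 16.3/23.56 = 0.6919
P(N ≥ n) = ρ^n = 0.6919^6 = 0.109666

Final: 0.109666


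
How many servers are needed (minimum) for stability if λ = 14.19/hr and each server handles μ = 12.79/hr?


Stability requires cμ > λ ⇔ c > λ/μ.
λ/μ = 14.19/12.79 = 1.1095
Minimum integer c = ⌊1.1095⌋ + 1 = 2
Check: 2·12.79 = 25.58 > 14.19, while 1·12.79 = 12.79 ≤ 14.19

Final: 2 servers


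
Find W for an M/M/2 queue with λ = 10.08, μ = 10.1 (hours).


a = 0.9980; ρ = 0.4990; P₀ = 0.334214
Lq = P₀·a^c·ρ/(c!(1−ρ)²) = 0.33092
Wq = Lq/λ = 0.33092/10.08 = 0.03283 hr
W = Wq + 1/μ = 0.03283 + 0.09901 = 0.13184 hr

Final: 0.13184 hr


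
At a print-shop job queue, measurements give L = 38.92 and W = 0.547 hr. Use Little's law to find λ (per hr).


λ = L/W = 38.92/0.547 = 71.1517 /hr

Final: 71.1517 /hr


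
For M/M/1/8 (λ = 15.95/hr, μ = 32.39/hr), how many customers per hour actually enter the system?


ρ = 0.4924; P_K = (1−ρ)ρ^8/(1−ρ^9) = 0.001758
λ_eff = λ(1 − P_K) = 15.95·(1 − 0.001758) = 15.95·0.998242 = 15.9220 /hr

Final: 15.9220 /hr


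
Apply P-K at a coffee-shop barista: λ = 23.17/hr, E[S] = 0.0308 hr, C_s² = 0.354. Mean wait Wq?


ρ = λ·E[S] = 23.17·0.0308 = 0.7136
E[S²] = E[S]²(1+C_s²) = 0.0308²·(1+0.354) = 0.001284
Wq = λ·E[S²]/(2(1−ρ)) = 23.17·0.001284/(2·0.2864) = 0.05196 hr

Final: 0.05196 hr


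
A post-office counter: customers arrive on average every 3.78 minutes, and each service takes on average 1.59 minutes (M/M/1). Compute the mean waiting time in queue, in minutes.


λ = 60/3.78 = 15.8730 /hr
μ = 60/1.59 = 37.7358 /hr
ρ = λ/μ = 15.8730/37.7358 = 0.4206
Wq = ρ/(μ−λ) = 0.4206/(37.7358−15.8730) = 0.01924 hr
In minutes: 0.01924·60 = 1.154 min

Final: 1.154 min


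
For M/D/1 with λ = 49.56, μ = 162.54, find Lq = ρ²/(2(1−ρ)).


ρ = 49.56/162.54 = 0.3049
M/D/1: Lq = ρ²/(2(1−ρ)) = 0.09297/(2·0.6951) = 0.06688

Final: 0.06688


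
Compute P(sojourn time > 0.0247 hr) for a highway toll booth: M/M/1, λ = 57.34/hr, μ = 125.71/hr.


W ~ Exponential(μ−λ) for M/M/1.
μ − λ = 125.71 − 57.34 = 68.3700
P(W > t) = e^{−(μ−λ)t} = e^{−1.6887} = 0.184752

Final: 0.184752
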